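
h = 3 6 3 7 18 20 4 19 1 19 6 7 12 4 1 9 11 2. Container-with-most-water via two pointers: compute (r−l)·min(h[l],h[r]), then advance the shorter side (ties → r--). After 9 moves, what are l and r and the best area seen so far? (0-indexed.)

l=0 r=17: min(3,2)*17=34 best=34 *, r--
l=0 r=16: min(3,11)*16=48 best=48 *, l++
l=1 r=16: min(6,11)*15=90 best=90 *, l++
l=2 r=16: min(3,11)*14=42 best=90, l++
l=3 r=16: min(7,11)*13=91 best=91 *, l++
l=4 r=16: min(18,11)*12=132 best=132 *, r--
l=4 r=15: min(18,9)*11=99 best=132, r--
l=4 r=14: min(18,1)*10=10 best=132, r--
l=4 r=13: min(18,4)*9=36 best=132, r--

l=4, r=12, best area=132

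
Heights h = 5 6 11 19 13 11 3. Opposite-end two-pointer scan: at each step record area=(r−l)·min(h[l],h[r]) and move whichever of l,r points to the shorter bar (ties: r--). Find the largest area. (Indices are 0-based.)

[0,6] min(5,3)*6=18 best=18 * → r--
[0,5] min(5,11)*5=25 best=25 * → l++
[1,5] min(6,11)*4=24 best=25 → l++
[2,5] min(11,11)*3=33 best=33 * → r--
[2,4] min(11,13)*2=22 best=33 → l++
[3,4] min(19,13)*1=13 best=33 → r--

max area = 33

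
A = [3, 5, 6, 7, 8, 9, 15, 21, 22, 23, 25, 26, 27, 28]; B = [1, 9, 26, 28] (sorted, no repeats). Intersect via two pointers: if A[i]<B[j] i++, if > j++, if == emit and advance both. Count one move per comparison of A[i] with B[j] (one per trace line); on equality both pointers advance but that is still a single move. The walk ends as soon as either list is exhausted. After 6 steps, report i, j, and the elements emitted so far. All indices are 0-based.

i=5, j=1, emitted=[]

i=0 j=0: 3>1, j++
i=0 j=1: 3<9, i++
i=1 j=1: 5<9, i++
i=2 j=1: 6<9, i++
i=3 j=1: 7<9, i++
i=4 j=1: 8<9, i++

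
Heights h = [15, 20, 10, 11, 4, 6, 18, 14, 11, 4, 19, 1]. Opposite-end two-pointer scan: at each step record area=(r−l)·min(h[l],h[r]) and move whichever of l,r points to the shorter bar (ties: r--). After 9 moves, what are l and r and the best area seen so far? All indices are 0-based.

[0,11] min(15,1)*11=11 best=11 * → r--
[0,10] min(15,19)*10=150 best=150 * → l++
[1,10] min(20,19)*9=171 best=171 * → r--
[1,9] min(20,4)*8=32 best=171 → r--
[1,8] min(20,11)*7=77 best=171 → r--
[1,7] min(20,14)*6=84 best=171 → r--
[1,6] min(20,18)*5=90 best=171 → r--
[1,5] min(20,6)*4=24 best=171 → r--
[1,4] min(20,4)*3=12 best=171 → r--

l=1, r=3, best area=171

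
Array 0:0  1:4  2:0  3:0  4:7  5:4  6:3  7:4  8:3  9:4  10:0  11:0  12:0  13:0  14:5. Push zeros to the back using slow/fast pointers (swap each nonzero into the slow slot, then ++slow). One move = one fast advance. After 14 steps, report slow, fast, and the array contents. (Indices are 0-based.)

slow=0 fast=0: a[fast]=0, fast++
slow=0 fast=1: a[fast]=4≠0 swap→a[0]=4, slow++,fast++
slow=1 fast=2: a[fast]=0, fast++
slow=1 fast=3: a[fast]=0, fast++
slow=1 fast=4: a[fast]=7≠0 swap→a[1]=7, slow++,fast++
slow=2 fast=5: a[fast]=4≠0 swap→a[2]=4, slow++,fast++
slow=3 fast=6: a[fast]=3≠0 swap→a[3]=3, slow++,fast++
slow=4 fast=7: a[fast]=4≠0 swap→a[4]=4, slow++,fast++
slow=5 fast=8: a[fast]=3≠0 swap→a[5]=3, slow++,fast++
slow=6 fast=9: a[fast]=4≠0 swap→a[6]=4, slow++,fast++
slow=7 fast=10: a[fast]=0, fast++
slow=7 fast=11: a[fast]=0, fast++
slow=7 fast=12: a[fast]=0, fast++
slow=7 fast=13: a[fast]=0, fast++

slow=7, fast=14, a=[4, 7, 4, 3, 4, 3, 4, 0, 0, 0, 0, 0, 0, 0, 5]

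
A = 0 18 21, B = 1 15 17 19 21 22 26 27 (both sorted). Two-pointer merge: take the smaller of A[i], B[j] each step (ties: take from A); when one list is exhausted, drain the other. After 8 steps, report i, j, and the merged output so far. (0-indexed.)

i=0 j=0: A[i]=0<=B[j]=1 take 0, i++
i=1 j=0: A[i]=18>B[j]=1 take 1, j++
i=1 j=1: A[i]=18>B[j]=15 take 15, j++
i=1 j=2: A[i]=18>B[j]=17 take 17, j++
i=1 j=3: A[i]=18<=B[j]=19 take 18, i++
i=2 j=3: A[i]=21>B[j]=19 take 19, j++
i=2 j=4: A[i]=21<=B[j]=21 take 21, i++
i=3 j=4: A done, take B[j]=21, j++

i=3, j=5, merged so far=[0, 1, 15, 17, 18, 19, 21, 21]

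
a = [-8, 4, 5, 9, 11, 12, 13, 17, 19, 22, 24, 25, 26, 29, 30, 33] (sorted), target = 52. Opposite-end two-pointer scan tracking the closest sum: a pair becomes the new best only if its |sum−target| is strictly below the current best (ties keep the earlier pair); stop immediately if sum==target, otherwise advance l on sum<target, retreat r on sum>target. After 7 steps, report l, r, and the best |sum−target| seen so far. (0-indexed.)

l=0 r=15: -8+33=25 d=27 *, l++
l=1 r=15: 4+33=37 d=15 *, l++
l=2 r=15: 5+33=38 d=14 *, l++
l=3 r=15: 9+33=42 d=10 *, l++
l=4 r=15: 11+33=44 d=8 *, l++
l=5 r=15: 12+33=45 d=7 *, l++
l=6 r=15: 13+33=46 d=6 *, l++

l=7, r=15, best |Δ|=6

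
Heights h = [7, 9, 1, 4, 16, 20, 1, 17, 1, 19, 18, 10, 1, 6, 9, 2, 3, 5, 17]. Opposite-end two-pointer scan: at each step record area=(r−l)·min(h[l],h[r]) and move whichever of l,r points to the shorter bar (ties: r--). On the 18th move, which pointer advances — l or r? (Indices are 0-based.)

r

[0,18] min(7,17)*18=126 best=126 * → l++
[1,18] min(9,17)*17=153 best=153 * → l++
[2,18] min(1,17)*16=16 best=153 → l++
[3,18] min(4,17)*15=60 best=153 → l++
[4,18] min(16,17)*14=224 best=224 * → l++
[5,18] min(20,17)*13=221 best=224 → r--
[5,17] min(20,5)*12=60 best=224 → r--
[5,16] min(20,3)*11=33 best=224 → r--
[5,15] min(20,2)*10=20 best=224 → r--
[5,14] min(20,9)*9=81 best=224 → r--
[5,13] min(20,6)*8=48 best=224 → r--
[5,12] min(20,1)*7=7 best=224 → r--
[5,11] min(20,10)*6=60 best=224 → r--
[5,10] min(20,18)*5=90 best=224 → r--
[5,9] min(20,19)*4=76 best=224 → r--
[5,8] min(20,1)*3=3 best=224 → r--
[5,7] min(20,17)*2=34 best=224 → r--
[5,6] min(20,1)*1=1 best=224 → r--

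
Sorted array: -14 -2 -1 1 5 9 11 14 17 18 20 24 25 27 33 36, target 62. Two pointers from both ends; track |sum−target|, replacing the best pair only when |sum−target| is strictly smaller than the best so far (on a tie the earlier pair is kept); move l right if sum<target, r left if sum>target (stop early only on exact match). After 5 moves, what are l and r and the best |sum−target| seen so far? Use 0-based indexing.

[0,15] -14+36=22 d=40 * → l++
[1,15] -2+36=34 d=28 * → l++
[2,15] -1+36=35 d=27 * → l++
[3,15] 1+36=37 d=25 * → l++
[4,15] 5+36=41 d=21 * → l++

l=5, r=15, best |Δ|=21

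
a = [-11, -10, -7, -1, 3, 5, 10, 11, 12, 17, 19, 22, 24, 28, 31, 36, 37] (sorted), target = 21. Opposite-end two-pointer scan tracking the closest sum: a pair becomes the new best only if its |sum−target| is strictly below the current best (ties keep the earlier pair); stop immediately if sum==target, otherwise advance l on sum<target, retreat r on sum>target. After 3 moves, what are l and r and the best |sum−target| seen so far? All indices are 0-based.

l=1, r=14, best |Δ|=1

l=0 r=16: -11+37=26 d=5 *, r--
l=0 r=15: -11+36=25 d=4 *, r--
l=0 r=14: -11+31=20 d=1 *, l++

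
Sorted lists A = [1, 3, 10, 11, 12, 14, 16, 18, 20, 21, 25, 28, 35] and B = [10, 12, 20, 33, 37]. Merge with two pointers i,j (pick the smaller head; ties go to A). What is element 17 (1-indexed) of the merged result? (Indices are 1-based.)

merged[17] = 35

[i=1,j=1] A[i]=1<=B[j]=10 take 1 → i++
[i=2,j=1] A[i]=3<=B[j]=10 take 3 → i++
[i=3,j=1] A[i]=10<=B[j]=10 take 10 → i++
[i=4,j=1] A[i]=11>B[j]=10 take 10 → j++
[i=4,j=2] A[i]=11<=B[j]=12 take 11 → i++
[i=5,j=2] A[i]=12<=B[j]=12 take 12 → i++
[i=6,j=2] A[i]=14>B[j]=12 take 12 → j++
[i=6,j=3] A[i]=14<=B[j]=20 take 14 → i++
[i=7,j=3] A[i]=16<=B[j]=20 take 16 → i++
[i=8,j=3] A[i]=18<=B[j]=20 take 18 → i++
[i=9,j=3] A[i]=20<=B[j]=20 take 20 → i++
[i=10,j=3] A[i]=21>B[j]=20 take 20 → j++
[i=10,j=4] A[i]=21<=B[j]=33 take 21 → i++
[i=11,j=4] A[i]=25<=B[j]=33 take 25 → i++
[i=12,j=4] A[i]=28<=B[j]=33 take 28 → i++
[i=13,j=4] A[i]=35>B[j]=33 take 33 → j++
[i=13,j=5] A[i]=35<=B[j]=37 take 35 → i++
[i=14,j=5] A done, take B[j]=37 → j++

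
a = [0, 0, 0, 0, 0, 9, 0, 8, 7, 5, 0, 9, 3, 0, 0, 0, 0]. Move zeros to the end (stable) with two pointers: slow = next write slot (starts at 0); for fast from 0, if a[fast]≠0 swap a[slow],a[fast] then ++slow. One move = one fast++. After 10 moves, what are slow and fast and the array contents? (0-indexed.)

slow=4, fast=10, a=[9, 8, 7, 5, 0, 0, 0, 0, 0, 0, 0, 9, 3, 0, 0, 0, 0]

(s=0,f=0) a[fast]=0 → fast++
(s=0,f=1) a[fast]=0 → fast++
(s=0,f=2) a[fast]=0 → fast++
(s=0,f=3) a[fast]=0 → fast++
(s=0,f=4) a[fast]=0 → fast++
(s=0,f=5) a[fast]=9≠0 swap→a[0]=9 → slow++,fast++
(s=1,f=6) a[fast]=0 → fast++
(s=1,f=7) a[fast]=8≠0 swap→a[1]=8 → slow++,fast++
(s=2,f=8) a[fast]=7≠0 swap→a[2]=7 → slow++,fast++
(s=3,f=9) a[fast]=5≠0 swap→a[3]=5 → slow++,fast++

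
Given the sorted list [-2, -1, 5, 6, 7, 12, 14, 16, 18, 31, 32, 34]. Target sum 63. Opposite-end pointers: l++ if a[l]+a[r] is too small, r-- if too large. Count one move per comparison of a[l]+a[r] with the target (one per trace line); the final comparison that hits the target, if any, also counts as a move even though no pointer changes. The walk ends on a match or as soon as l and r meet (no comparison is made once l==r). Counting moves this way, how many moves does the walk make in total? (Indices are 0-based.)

11 moves

l=0 r=11: -2+34=32 <63, l++
l=1 r=11: -1+34=33 <63, l++
l=2 r=11: 5+34=39 <63, l++
l=3 r=11: 6+34=40 <63, l++
l=4 r=11: 7+34=41 <63, l++
l=5 r=11: 12+34=46 <63, l++
l=6 r=11: 14+34=48 <63, l++
l=7 r=11: 16+34=50 <63, l++
l=8 r=11: 18+34=52 <63, l++
l=9 r=11: 31+34=65 >63, r--
l=9 r=10: 31+32=63, found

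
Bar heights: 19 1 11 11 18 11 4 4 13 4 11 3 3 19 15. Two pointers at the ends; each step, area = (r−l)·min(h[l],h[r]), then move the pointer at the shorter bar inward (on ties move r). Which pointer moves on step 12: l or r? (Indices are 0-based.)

r

[0,14] min(19,15)*14=210 best=210 * → r--
[0,13] min(19,19)*13=247 best=247 * → r--
[0,12] min(19,3)*12=36 best=247 → r--
[0,11] min(19,3)*11=33 best=247 → r--
[0,10] min(19,11)*10=110 best=247 → r--
[0,9] min(19,4)*9=36 best=247 → r--
[0,8] min(19,13)*8=104 best=247 → r--
[0,7] min(19,4)*7=28 best=247 → r--
[0,6] min(19,4)*6=24 best=247 → r--
[0,5] min(19,11)*5=55 best=247 → r--
[0,4] min(19,18)*4=72 best=247 → r--
[0,3] min(19,11)*3=33 best=247 → r--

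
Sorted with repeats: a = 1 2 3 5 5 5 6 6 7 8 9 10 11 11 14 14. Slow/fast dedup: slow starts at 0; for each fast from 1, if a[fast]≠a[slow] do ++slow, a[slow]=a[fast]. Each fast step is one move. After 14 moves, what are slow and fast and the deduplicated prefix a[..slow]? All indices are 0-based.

(s=0,f=1) a[fast]=2≠a[slow]=1 write a[1]=2 → slow++,fast++
(s=1,f=2) a[fast]=3≠a[slow]=2 write a[2]=3 → slow++,fast++
(s=2,f=3) a[fast]=5≠a[slow]=3 write a[3]=5 → slow++,fast++
(s=3,f=4) a[fast]=5=a[slow] dup → fast++
(s=3,f=5) a[fast]=5=a[slow] dup → fast++
(s=3,f=6) a[fast]=6≠a[slow]=5 write a[4]=6 → slow++,fast++
(s=4,f=7) a[fast]=6=a[slow] dup → fast++
(s=4,f=8) a[fast]=7≠a[slow]=6 write a[5]=7 → slow++,fast++
(s=5,f=9) a[fast]=8≠a[slow]=7 write a[6]=8 → slow++,fast++
(s=6,f=10) a[fast]=9≠a[slow]=8 write a[7]=9 → slow++,fast++
(s=7,f=11) a[fast]=10≠a[slow]=9 write a[8]=10 → slow++,fast++
(s=8,f=12) a[fast]=11≠a[slow]=10 write a[9]=11 → slow++,fast++
(s=9,f=13) a[fast]=11=a[slow] dup → fast++
(s=9,f=14) a[fast]=14≠a[slow]=11 write a[10]=14 → slow++,fast++

slow=10, fast=15, prefix=[1, 2, 3, 5, 6, 7, 8, 9, 10, 11, 14]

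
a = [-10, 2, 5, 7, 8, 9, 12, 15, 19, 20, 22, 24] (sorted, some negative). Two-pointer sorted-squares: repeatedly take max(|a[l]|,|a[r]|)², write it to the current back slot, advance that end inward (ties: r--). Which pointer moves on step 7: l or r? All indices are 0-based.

l

[0,11] |-10|<=|24| out[11]=576 → r--
[0,10] |-10|<=|22| out[10]=484 → r--
[0,9] |-10|<=|20| out[9]=400 → r--
[0,8] |-10|<=|19| out[8]=361 → r--
[0,7] |-10|<=|15| out[7]=225 → r--
[0,6] |-10|<=|12| out[6]=144 → r--
[0,5] |-10|>|9| out[5]=100 → l++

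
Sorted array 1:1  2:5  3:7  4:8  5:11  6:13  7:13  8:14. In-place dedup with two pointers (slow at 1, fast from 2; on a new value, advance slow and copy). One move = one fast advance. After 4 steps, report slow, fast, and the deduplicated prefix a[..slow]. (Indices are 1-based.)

(s=1,f=2) a[fast]=5≠a[slow]=1 write a[2]=5 → slow++,fast++
(s=2,f=3) a[fast]=7≠a[slow]=5 write a[3]=7 → slow++,fast++
(s=3,f=4) a[fast]=8≠a[slow]=7 write a[4]=8 → slow++,fast++
(s=4,f=5) a[fast]=11≠a[slow]=8 write a[5]=11 → slow++,fast++

slow=5, fast=6, prefix=[1, 5, 7, 8, 11]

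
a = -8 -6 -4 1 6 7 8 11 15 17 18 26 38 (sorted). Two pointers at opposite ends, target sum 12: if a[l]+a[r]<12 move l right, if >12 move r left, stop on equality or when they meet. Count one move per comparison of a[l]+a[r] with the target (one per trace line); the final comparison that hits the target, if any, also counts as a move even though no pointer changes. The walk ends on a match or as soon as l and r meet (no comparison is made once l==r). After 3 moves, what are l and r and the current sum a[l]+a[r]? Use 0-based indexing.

l=0 r=12: -8+38=30 >12, r--
l=0 r=11: -8+26=18 >12, r--
l=0 r=10: -8+18=10 <12, l++

l=1, r=10, sum=12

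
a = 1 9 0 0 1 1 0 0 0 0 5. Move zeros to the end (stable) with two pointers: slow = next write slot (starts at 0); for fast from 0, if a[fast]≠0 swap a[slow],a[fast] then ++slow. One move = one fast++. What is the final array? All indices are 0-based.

slow=0 fast=0: a[fast]=1≠0 swap→a[0]=1, slow++,fast++
slow=1 fast=1: a[fast]=9≠0 swap→a[1]=9, slow++,fast++
slow=2 fast=2: a[fast]=0, fast++
slow=2 fast=3: a[fast]=0, fast++
slow=2 fast=4: a[fast]=1≠0 swap→a[2]=1, slow++,fast++
slow=3 fast=5: a[fast]=1≠0 swap→a[3]=1, slow++,fast++
slow=4 fast=6: a[fast]=0, fast++
slow=4 fast=7: a[fast]=0, fast++
slow=4 fast=8: a[fast]=0, fast++
slow=4 fast=9: a[fast]=0, fast++
slow=4 fast=10: a[fast]=5≠0 swap→a[4]=5, slow++,fast++

[1, 9, 1, 1, 5, 0, 0, 0, 0, 0, 0]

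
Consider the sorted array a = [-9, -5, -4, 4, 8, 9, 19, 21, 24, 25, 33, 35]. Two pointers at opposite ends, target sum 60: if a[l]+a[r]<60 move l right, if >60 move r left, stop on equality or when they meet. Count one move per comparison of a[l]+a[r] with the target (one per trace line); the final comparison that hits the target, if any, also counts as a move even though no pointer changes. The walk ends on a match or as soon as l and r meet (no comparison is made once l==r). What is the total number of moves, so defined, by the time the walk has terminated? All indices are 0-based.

[0,11] -9+35=26 <60 → l++
[1,11] -5+35=30 <60 → l++
[2,11] -4+35=31 <60 → l++
[3,11] 4+35=39 <60 → l++
[4,11] 8+35=43 <60 → l++
[5,11] 9+35=44 <60 → l++
[6,11] 19+35=54 <60 → l++
[7,11] 21+35=56 <60 → l++
[8,11] 24+35=59 <60 → l++
[9,11] 25+35=60 → found

10 moves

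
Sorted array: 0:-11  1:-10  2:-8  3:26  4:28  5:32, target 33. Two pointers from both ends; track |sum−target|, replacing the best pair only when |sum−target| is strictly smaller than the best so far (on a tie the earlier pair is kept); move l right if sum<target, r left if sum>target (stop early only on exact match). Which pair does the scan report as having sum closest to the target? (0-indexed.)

l=0 r=5: -11+32=21 d=12 *, l++
l=1 r=5: -10+32=22 d=11 *, l++
l=2 r=5: -8+32=24 d=9 *, l++
l=3 r=5: 26+32=58 d=25, r--
l=3 r=4: 26+28=54 d=21, r--

pair (-8, 32) with sum 24 (|Δ|=9)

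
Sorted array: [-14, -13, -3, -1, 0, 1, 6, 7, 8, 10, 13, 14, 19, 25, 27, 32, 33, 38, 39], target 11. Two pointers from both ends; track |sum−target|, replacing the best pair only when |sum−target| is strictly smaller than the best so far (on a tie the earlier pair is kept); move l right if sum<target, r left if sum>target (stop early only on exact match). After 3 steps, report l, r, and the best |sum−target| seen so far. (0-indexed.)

l=0 r=18: -14+39=25 d=14 *, r--
l=0 r=17: -14+38=24 d=13 *, r--
l=0 r=16: -14+33=19 d=8 *, r--

l=0, r=15, best |Δ|=8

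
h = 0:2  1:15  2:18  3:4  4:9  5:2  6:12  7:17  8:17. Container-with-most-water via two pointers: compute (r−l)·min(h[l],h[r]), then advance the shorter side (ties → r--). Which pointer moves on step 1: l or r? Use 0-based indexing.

l

l=0 r=8: min(2,17)*8=16 best=16 *, l++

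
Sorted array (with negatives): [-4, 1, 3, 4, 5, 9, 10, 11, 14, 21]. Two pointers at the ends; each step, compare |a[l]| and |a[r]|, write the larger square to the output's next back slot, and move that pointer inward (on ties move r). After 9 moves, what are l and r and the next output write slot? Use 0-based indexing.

l=1, r=1, next write slot=0

[0,9] |-4|<=|21| out[9]=441 → r--
[0,8] |-4|<=|14| out[8]=196 → r--
[0,7] |-4|<=|11| out[7]=121 → r--
[0,6] |-4|<=|10| out[6]=100 → r--
[0,5] |-4|<=|9| out[5]=81 → r--
[0,4] |-4|<=|5| out[4]=25 → r--
[0,3] |-4|<=|4| out[3]=16 → r--
[0,2] |-4|>|3| out[2]=16 → l++
[1,2] |1|<=|3| out[1]=9 → r--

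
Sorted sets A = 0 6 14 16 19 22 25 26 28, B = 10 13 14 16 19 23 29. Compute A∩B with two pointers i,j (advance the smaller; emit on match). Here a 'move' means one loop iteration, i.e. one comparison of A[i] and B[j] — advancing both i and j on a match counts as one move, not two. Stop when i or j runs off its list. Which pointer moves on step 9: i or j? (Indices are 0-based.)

j

[i=0,j=0] 0<10 → i++
[i=1,j=0] 6<10 → i++
[i=2,j=0] 14>10 → j++
[i=2,j=1] 14>13 → j++
[i=2,j=2] 14==14 emit → i++,j++
[i=3,j=3] 16==16 emit → i++,j++
[i=4,j=4] 19==19 emit → i++,j++
[i=5,j=5] 22<23 → i++
[i=6,j=5] 25>23 → j++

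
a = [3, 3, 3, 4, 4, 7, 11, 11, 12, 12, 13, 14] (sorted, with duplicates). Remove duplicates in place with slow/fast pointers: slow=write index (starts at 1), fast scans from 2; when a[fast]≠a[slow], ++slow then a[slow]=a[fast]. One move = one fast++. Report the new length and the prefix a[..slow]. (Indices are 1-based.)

(s=1,f=2) a[fast]=3=a[slow] dup → fast++
(s=1,f=3) a[fast]=3=a[slow] dup → fast++
(s=1,f=4) a[fast]=4≠a[slow]=3 write a[2]=4 → slow++,fast++
(s=2,f=5) a[fast]=4=a[slow] dup → fast++
(s=2,f=6) a[fast]=7≠a[slow]=4 write a[3]=7 → slow++,fast++
(s=3,f=7) a[fast]=11≠a[slow]=7 write a[4]=11 → slow++,fast++
(s=4,f=8) a[fast]=11=a[slow] dup → fast++
(s=4,f=9) a[fast]=12≠a[slow]=11 write a[5]=12 → slow++,fast++
(s=5,f=10) a[fast]=12=a[slow] dup → fast++
(s=5,f=11) a[fast]=13≠a[slow]=12 write a[6]=13 → slow++,fast++
(s=6,f=12) a[fast]=14≠a[slow]=13 write a[7]=14 → slow++,fast++

length 7; prefix = [3, 4, 7, 11, 12, 13, 14]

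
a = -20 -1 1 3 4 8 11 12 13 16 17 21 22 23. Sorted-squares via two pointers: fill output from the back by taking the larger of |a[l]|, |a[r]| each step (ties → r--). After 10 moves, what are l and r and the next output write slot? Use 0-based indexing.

l=1, r=4, next write slot=3

[0,13] |-20|<=|23| out[13]=529 → r--
[0,12] |-20|<=|22| out[12]=484 → r--
[0,11] |-20|<=|21| out[11]=441 → r--
[0,10] |-20|>|17| out[10]=400 → l++
[1,10] |-1|<=|17| out[9]=289 → r--
[1,9] |-1|<=|16| out[8]=256 → r--
[1,8] |-1|<=|13| out[7]=169 → r--
[1,7] |-1|<=|12| out[6]=144 → r--
[1,6] |-1|<=|11| out[5]=121 → r--
[1,5] |-1|<=|8| out[4]=64 → r--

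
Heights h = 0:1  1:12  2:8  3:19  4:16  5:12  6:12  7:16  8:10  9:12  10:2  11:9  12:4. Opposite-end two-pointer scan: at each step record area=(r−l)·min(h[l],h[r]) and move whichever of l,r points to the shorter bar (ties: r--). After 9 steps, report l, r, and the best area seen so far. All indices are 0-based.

l=0 r=12: min(1,4)*12=12 best=12 *, l++
l=1 r=12: min(12,4)*11=44 best=44 *, r--
l=1 r=11: min(12,9)*10=90 best=90 *, r--
l=1 r=10: min(12,2)*9=18 best=90, r--
l=1 r=9: min(12,12)*8=96 best=96 *, r--
l=1 r=8: min(12,10)*7=70 best=96, r--
l=1 r=7: min(12,16)*6=72 best=96, l++
l=2 r=7: min(8,16)*5=40 best=96, l++
l=3 r=7: min(19,16)*4=64 best=96, r--

l=3, r=6, best area=96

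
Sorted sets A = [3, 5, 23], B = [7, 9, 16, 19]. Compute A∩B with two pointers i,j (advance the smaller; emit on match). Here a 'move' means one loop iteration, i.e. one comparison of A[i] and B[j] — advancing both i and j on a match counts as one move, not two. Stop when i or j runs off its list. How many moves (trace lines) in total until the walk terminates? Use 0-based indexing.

6 moves

i=0 j=0: 3<7, i++
i=1 j=0: 5<7, i++
i=2 j=0: 23>7, j++
i=2 j=1: 23>9, j++
i=2 j=2: 23>16, j++
i=2 j=3: 23>19, j++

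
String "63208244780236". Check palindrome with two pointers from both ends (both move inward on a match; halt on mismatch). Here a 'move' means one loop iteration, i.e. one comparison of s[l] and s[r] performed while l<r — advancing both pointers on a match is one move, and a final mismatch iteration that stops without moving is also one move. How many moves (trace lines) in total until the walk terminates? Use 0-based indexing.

6 moves

[0,13] '6'=='6' → l++,r--
[1,12] '3'=='3' → l++,r--
[2,11] '2'=='2' → l++,r--
[3,10] '0'=='0' → l++,r--
[4,9] '8'=='8' → l++,r--
[5,8] '2'!='7' → stop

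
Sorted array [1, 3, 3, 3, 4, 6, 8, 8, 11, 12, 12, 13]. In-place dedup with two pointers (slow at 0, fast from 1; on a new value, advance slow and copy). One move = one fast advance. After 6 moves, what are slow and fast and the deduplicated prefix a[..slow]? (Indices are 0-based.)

slow=4, fast=7, prefix=[1, 3, 4, 6, 8]

slow=0 fast=1: a[fast]=3≠a[slow]=1 write a[1]=3, slow++,fast++
slow=1 fast=2: a[fast]=3=a[slow] dup, fast++
slow=1 fast=3: a[fast]=3=a[slow] dup, fast++
slow=1 fast=4: a[fast]=4≠a[slow]=3 write a[2]=4, slow++,fast++
slow=2 fast=5: a[fast]=6≠a[slow]=4 write a[3]=6, slow++,fast++
slow=3 fast=6: a[fast]=8≠a[slow]=6 write a[4]=8, slow++,fast++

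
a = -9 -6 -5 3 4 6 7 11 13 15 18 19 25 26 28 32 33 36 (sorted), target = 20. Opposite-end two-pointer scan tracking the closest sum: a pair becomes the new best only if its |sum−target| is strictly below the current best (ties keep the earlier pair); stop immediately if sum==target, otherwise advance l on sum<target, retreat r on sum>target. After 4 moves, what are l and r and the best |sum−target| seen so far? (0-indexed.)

[0,17] -9+36=27 d=7 * → r--
[0,16] -9+33=24 d=4 * → r--
[0,15] -9+32=23 d=3 * → r--
[0,14] -9+28=19 d=1 * → l++

l=1, r=14, best |Δ|=1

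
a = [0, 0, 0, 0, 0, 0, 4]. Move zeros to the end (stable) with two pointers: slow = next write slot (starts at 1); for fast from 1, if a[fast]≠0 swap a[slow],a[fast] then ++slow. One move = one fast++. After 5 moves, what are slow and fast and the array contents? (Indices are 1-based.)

slow=1 fast=1: a[fast]=0, fast++
slow=1 fast=2: a[fast]=0, fast++
slow=1 fast=3: a[fast]=0, fast++
slow=1 fast=4: a[fast]=0, fast++
slow=1 fast=5: a[fast]=0, fast++

slow=1, fast=6, a=[0, 0, 0, 0, 0, 0, 4]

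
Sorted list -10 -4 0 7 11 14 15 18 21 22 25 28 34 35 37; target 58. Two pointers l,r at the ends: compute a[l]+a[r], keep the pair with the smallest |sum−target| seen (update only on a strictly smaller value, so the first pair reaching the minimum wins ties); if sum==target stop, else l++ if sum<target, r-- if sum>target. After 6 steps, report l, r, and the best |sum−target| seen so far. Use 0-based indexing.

[0,14] -10+37=27 d=31 * → l++
[1,14] -4+37=33 d=25 * → l++
[2,14] 0+37=37 d=21 * → l++
[3,14] 7+37=44 d=14 * → l++
[4,14] 11+37=48 d=10 * → l++
[5,14] 14+37=51 d=7 * → l++

l=6, r=14, best |Δ|=7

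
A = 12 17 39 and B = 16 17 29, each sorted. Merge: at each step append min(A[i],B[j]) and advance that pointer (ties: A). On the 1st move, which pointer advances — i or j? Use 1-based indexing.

i

i=1 j=1: A[i]=12<=B[j]=16 take 12, i++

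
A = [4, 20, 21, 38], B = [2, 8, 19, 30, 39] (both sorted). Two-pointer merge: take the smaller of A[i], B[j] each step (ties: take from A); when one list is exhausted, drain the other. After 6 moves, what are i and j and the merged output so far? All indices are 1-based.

i=4, j=4, merged so far=[2, 4, 8, 19, 20, 21]

[i=1,j=1] A[i]=4>B[j]=2 take 2 → j++
[i=1,j=2] A[i]=4<=B[j]=8 take 4 → i++
[i=2,j=2] A[i]=20>B[j]=8 take 8 → j++
[i=2,j=3] A[i]=20>B[j]=19 take 19 → j++
[i=2,j=4] A[i]=20<=B[j]=30 take 20 → i++
[i=3,j=4] A[i]=21<=B[j]=30 take 21 → i++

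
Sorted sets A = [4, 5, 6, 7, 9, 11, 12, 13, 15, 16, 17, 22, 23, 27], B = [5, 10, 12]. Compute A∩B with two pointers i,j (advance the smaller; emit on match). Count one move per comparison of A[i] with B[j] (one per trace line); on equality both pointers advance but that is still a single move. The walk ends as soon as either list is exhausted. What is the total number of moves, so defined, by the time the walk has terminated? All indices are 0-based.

i=0 j=0: 4<5, i++
i=1 j=0: 5==5 emit, i++,j++
i=2 j=1: 6<10, i++
i=3 j=1: 7<10, i++
i=4 j=1: 9<10, i++
i=5 j=1: 11>10, j++
i=5 j=2: 11<12, i++
i=6 j=2: 12==12 emit, i++,j++

8 moves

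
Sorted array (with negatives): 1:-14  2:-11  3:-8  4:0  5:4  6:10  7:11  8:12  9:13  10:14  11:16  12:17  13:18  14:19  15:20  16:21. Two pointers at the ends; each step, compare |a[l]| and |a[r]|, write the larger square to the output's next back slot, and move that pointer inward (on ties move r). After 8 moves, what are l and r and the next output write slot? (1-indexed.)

l=2, r=9, next write slot=8

l=1 r=16: |-14|<=|21| out[16]=441, r--
l=1 r=15: |-14|<=|20| out[15]=400, r--
l=1 r=14: |-14|<=|19| out[14]=361, r--
l=1 r=13: |-14|<=|18| out[13]=324, r--
l=1 r=12: |-14|<=|17| out[12]=289, r--
l=1 r=11: |-14|<=|16| out[11]=256, r--
l=1 r=10: |-14|<=|14| out[10]=196, r--
l=1 r=9: |-14|>|13| out[9]=196, l++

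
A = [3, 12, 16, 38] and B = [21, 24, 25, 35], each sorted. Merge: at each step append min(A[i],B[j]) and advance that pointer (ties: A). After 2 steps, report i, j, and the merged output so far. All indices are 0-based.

i=0 j=0: A[i]=3<=B[j]=21 take 3, i++
i=1 j=0: A[i]=12<=B[j]=21 take 12, i++

i=2, j=0, merged so far=[3, 12]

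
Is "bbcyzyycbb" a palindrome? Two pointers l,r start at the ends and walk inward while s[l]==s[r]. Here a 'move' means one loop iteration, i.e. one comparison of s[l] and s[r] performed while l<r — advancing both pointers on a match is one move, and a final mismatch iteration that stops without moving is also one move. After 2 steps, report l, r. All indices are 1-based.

l=1 r=10: 'b'=='b', l++,r--
l=2 r=9: 'b'=='b', l++,r--

l=3, r=8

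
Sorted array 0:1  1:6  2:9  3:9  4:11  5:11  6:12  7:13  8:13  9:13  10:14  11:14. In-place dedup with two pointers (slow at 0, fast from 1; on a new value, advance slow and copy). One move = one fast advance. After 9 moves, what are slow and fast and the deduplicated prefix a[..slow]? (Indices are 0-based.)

slow=5, fast=10, prefix=[1, 6, 9, 11, 12, 13]

slow=0 fast=1: a[fast]=6≠a[slow]=1 write a[1]=6, slow++,fast++
slow=1 fast=2: a[fast]=9≠a[slow]=6 write a[2]=9, slow++,fast++
slow=2 fast=3: a[fast]=9=a[slow] dup, fast++
slow=2 fast=4: a[fast]=11≠a[slow]=9 write a[3]=11, slow++,fast++
slow=3 fast=5: a[fast]=11=a[slow] dup, fast++
slow=3 fast=6: a[fast]=12≠a[slow]=11 write a[4]=12, slow++,fast++
slow=4 fast=7: a[fast]=13≠a[slow]=12 write a[5]=13, slow++,fast++
slow=5 fast=8: a[fast]=13=a[slow] dup, fast++
slow=5 fast=9: a[fast]=13=a[slow] dup, fast++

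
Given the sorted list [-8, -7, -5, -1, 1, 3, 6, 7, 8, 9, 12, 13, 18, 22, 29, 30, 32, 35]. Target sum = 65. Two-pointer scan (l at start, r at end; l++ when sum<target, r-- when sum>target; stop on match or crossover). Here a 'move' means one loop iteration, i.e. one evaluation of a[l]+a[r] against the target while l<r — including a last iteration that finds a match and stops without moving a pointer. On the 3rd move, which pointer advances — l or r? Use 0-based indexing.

[0,17] -8+35=27 <65 → l++
[1,17] -7+35=28 <65 → l++
[2,17] -5+35=30 <65 → l++

l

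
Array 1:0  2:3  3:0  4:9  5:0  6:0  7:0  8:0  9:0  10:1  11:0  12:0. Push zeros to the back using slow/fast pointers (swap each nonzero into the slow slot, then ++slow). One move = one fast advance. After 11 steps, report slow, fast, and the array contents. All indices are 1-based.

slow=4, fast=12, a=[3, 9, 1, 0, 0, 0, 0, 0, 0, 0, 0, 0]

slow=1 fast=1: a[fast]=0, fast++
slow=1 fast=2: a[fast]=3≠0 swap→a[1]=3, slow++,fast++
slow=2 fast=3: a[fast]=0, fast++
slow=2 fast=4: a[fast]=9≠0 swap→a[2]=9, slow++,fast++
slow=3 fast=5: a[fast]=0, fast++
slow=3 fast=6: a[fast]=0, fast++
slow=3 fast=7: a[fast]=0, fast++
slow=3 fast=8: a[fast]=0, fast++
slow=3 fast=9: a[fast]=0, fast++
slow=3 fast=10: a[fast]=1≠0 swap→a[3]=1, slow++,fast++
slow=4 fast=11: a[fast]=0, fast++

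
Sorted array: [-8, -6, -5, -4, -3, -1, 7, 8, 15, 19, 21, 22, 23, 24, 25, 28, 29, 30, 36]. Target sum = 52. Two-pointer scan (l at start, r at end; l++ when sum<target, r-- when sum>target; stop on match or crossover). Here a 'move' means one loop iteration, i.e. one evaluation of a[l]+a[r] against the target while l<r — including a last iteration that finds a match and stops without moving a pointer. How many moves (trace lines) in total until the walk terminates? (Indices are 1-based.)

l=1 r=19: -8+36=28 <52, l++
l=2 r=19: -6+36=30 <52, l++
l=3 r=19: -5+36=31 <52, l++
l=4 r=19: -4+36=32 <52, l++
l=5 r=19: -3+36=33 <52, l++
l=6 r=19: -1+36=35 <52, l++
l=7 r=19: 7+36=43 <52, l++
l=8 r=19: 8+36=44 <52, l++
l=9 r=19: 15+36=51 <52, l++
l=10 r=19: 19+36=55 >52, r--
l=10 r=18: 19+30=49 <52, l++
l=11 r=18: 21+30=51 <52, l++
l=12 r=18: 22+30=52, found

13 moves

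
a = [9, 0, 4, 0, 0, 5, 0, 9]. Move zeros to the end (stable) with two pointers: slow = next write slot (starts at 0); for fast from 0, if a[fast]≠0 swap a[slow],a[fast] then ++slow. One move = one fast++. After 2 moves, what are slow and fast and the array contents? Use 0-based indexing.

(s=0,f=0) a[fast]=9≠0 swap→a[0]=9 → slow++,fast++
(s=1,f=1) a[fast]=0 → fast++

slow=1, fast=2, a=[9, 0, 4, 0, 0, 5, 0, 9]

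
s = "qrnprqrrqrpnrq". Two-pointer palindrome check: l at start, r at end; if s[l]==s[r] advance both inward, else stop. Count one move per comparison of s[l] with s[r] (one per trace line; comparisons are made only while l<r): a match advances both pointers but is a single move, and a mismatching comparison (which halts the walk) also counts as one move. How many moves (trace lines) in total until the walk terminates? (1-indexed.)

7 moves

[1,14] 'q'=='q' → l++,r--
[2,13] 'r'=='r' → l++,r--
[3,12] 'n'=='n' → l++,r--
[4,11] 'p'=='p' → l++,r--
[5,10] 'r'=='r' → l++,r--
[6,9] 'q'=='q' → l++,r--
[7,8] 'r'=='r' → l++,r--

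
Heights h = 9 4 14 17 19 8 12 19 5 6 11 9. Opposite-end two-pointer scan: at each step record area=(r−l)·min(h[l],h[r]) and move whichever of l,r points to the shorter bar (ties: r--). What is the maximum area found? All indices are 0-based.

max area = 99

[0,11] min(9,9)*11=99 best=99 * → r--
[0,10] min(9,11)*10=90 best=99 → l++
[1,10] min(4,11)*9=36 best=99 → l++
[2,10] min(14,11)*8=88 best=99 → r--
[2,9] min(14,6)*7=42 best=99 → r--
[2,8] min(14,5)*6=30 best=99 → r--
[2,7] min(14,19)*5=70 best=99 → l++
[3,7] min(17,19)*4=68 best=99 → l++
[4,7] min(19,19)*3=57 best=99 → r--
[4,6] min(19,12)*2=24 best=99 → r--
[4,5] min(19,8)*1=8 best=99 → r--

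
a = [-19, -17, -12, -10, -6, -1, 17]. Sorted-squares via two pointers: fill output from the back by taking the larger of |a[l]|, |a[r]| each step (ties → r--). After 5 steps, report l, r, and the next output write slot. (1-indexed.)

l=5, r=6, next write slot=2

l=1 r=7: |-19|>|17| out[7]=361, l++
l=2 r=7: |-17|<=|17| out[6]=289, r--
l=2 r=6: |-17|>|-1| out[5]=289, l++
l=3 r=6: |-12|>|-1| out[4]=144, l++
l=4 r=6: |-10|>|-1| out[3]=100, l++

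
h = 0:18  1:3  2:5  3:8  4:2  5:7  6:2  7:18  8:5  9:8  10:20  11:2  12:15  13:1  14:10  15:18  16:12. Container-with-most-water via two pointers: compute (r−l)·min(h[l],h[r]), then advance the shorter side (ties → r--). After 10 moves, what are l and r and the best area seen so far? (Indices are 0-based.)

l=0 r=16: min(18,12)*16=192 best=192 *, r--
l=0 r=15: min(18,18)*15=270 best=270 *, r--
l=0 r=14: min(18,10)*14=140 best=270, r--
l=0 r=13: min(18,1)*13=13 best=270, r--
l=0 r=12: min(18,15)*12=180 best=270, r--
l=0 r=11: min(18,2)*11=22 best=270, r--
l=0 r=10: min(18,20)*10=180 best=270, l++
l=1 r=10: min(3,20)*9=27 best=270, l++
l=2 r=10: min(5,20)*8=40 best=270, l++
l=3 r=10: min(8,20)*7=56 best=270, l++

l=4, r=10, best area=270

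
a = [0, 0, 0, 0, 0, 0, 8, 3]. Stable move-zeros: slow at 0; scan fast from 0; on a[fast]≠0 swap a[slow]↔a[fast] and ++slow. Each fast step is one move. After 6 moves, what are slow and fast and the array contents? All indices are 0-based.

slow=0 fast=0: a[fast]=0, fast++
slow=0 fast=1: a[fast]=0, fast++
slow=0 fast=2: a[fast]=0, fast++
slow=0 fast=3: a[fast]=0, fast++
slow=0 fast=4: a[fast]=0, fast++
slow=0 fast=5: a[fast]=0, fast++

slow=0, fast=6, a=[0, 0, 0, 0, 0, 0, 8, 3]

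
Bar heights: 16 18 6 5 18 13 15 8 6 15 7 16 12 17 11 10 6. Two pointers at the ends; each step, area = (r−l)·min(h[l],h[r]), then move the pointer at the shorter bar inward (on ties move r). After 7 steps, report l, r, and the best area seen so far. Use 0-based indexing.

l=1, r=10, best area=208

l=0 r=16: min(16,6)*16=96 best=96 *, r--
l=0 r=15: min(16,10)*15=150 best=150 *, r--
l=0 r=14: min(16,11)*14=154 best=154 *, r--
l=0 r=13: min(16,17)*13=208 best=208 *, l++
l=1 r=13: min(18,17)*12=204 best=208, r--
l=1 r=12: min(18,12)*11=132 best=208, r--
l=1 r=11: min(18,16)*10=160 best=208, r--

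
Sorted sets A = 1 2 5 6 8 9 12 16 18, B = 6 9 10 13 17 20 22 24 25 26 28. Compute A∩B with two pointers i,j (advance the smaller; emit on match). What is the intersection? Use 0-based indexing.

[i=0,j=0] 1<6 → i++
[i=1,j=0] 2<6 → i++
[i=2,j=0] 5<6 → i++
[i=3,j=0] 6==6 emit → i++,j++
[i=4,j=1] 8<9 → i++
[i=5,j=1] 9==9 emit → i++,j++
[i=6,j=2] 12>10 → j++
[i=6,j=3] 12<13 → i++
[i=7,j=3] 16>13 → j++
[i=7,j=4] 16<17 → i++
[i=8,j=4] 18>17 → j++
[i=8,j=5] 18<20 → i++

intersection = [6, 9]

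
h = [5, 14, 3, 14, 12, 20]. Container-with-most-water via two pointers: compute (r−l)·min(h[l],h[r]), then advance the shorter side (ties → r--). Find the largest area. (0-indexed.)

max area = 56

l=0 r=5: min(5,20)*5=25 best=25 *, l++
l=1 r=5: min(14,20)*4=56 best=56 *, l++
l=2 r=5: min(3,20)*3=9 best=56, l++
l=3 r=5: min(14,20)*2=28 best=56, l++
l=4 r=5: min(12,20)*1=12 best=56, l++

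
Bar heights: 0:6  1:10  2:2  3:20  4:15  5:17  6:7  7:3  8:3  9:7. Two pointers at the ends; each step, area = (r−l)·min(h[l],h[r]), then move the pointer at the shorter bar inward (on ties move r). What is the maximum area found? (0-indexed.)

max area = 56

[0,9] min(6,7)*9=54 best=54 * → l++
[1,9] min(10,7)*8=56 best=56 * → r--
[1,8] min(10,3)*7=21 best=56 → r--
[1,7] min(10,3)*6=18 best=56 → r--
[1,6] min(10,7)*5=35 best=56 → r--
[1,5] min(10,17)*4=40 best=56 → l++
[2,5] min(2,17)*3=6 best=56 → l++
[3,5] min(20,17)*2=34 best=56 → r--
[3,4] min(20,15)*1=15 best=56 → r--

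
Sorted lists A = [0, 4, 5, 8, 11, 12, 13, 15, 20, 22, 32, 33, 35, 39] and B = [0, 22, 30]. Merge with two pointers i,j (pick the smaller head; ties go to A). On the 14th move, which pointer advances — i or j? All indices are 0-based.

i

[i=0,j=0] A[i]=0<=B[j]=0 take 0 → i++
[i=1,j=0] A[i]=4>B[j]=0 take 0 → j++
[i=1,j=1] A[i]=4<=B[j]=22 take 4 → i++
[i=2,j=1] A[i]=5<=B[j]=22 take 5 → i++
[i=3,j=1] A[i]=8<=B[j]=22 take 8 → i++
[i=4,j=1] A[i]=11<=B[j]=22 take 11 → i++
[i=5,j=1] A[i]=12<=B[j]=22 take 12 → i++
[i=6,j=1] A[i]=13<=B[j]=22 take 13 → i++
[i=7,j=1] A[i]=15<=B[j]=22 take 15 → i++
[i=8,j=1] A[i]=20<=B[j]=22 take 20 → i++
[i=9,j=1] A[i]=22<=B[j]=22 take 22 → i++
[i=10,j=1] A[i]=32>B[j]=22 take 22 → j++
[i=10,j=2] A[i]=32>B[j]=30 take 30 → j++
[i=10,j=3] B done, take A[i]=32 → i++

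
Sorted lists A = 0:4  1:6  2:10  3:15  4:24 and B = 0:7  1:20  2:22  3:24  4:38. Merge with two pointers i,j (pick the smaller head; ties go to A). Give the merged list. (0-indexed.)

[4, 6, 7, 10, 15, 20, 22, 24, 24, 38]

[i=0,j=0] A[i]=4<=B[j]=7 take 4 → i++
[i=1,j=0] A[i]=6<=B[j]=7 take 6 → i++
[i=2,j=0] A[i]=10>B[j]=7 take 7 → j++
[i=2,j=1] A[i]=10<=B[j]=20 take 10 → i++
[i=3,j=1] A[i]=15<=B[j]=20 take 15 → i++
[i=4,j=1] A[i]=24>B[j]=20 take 20 → j++
[i=4,j=2] A[i]=24>B[j]=22 take 22 → j++
[i=4,j=3] A[i]=24<=B[j]=24 take 24 → i++
[i=5,j=3] A done, take B[j]=24 → j++
[i=5,j=4] A done, take B[j]=38 → j++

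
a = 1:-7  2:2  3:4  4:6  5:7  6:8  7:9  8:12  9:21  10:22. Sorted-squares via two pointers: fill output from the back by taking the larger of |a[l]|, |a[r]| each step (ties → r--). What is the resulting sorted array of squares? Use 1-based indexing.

l=1 r=10: |-7|<=|22| out[10]=484, r--
l=1 r=9: |-7|<=|21| out[9]=441, r--
l=1 r=8: |-7|<=|12| out[8]=144, r--
l=1 r=7: |-7|<=|9| out[7]=81, r--
l=1 r=6: |-7|<=|8| out[6]=64, r--
l=1 r=5: |-7|<=|7| out[5]=49, r--
l=1 r=4: |-7|>|6| out[4]=49, l++
l=2 r=4: |2|<=|6| out[3]=36, r--
l=2 r=3: |2|<=|4| out[2]=16, r--
l=2 r=2: |2|<=|2| out[1]=4, r--

[4, 16, 36, 49, 49, 64, 81, 144, 441, 484]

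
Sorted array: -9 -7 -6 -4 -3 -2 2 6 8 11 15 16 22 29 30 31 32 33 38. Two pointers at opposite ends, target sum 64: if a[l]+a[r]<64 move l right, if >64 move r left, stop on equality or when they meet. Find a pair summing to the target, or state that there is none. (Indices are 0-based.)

(31, 33)

[0,18] -9+38=29 <64 → l++
[1,18] -7+38=31 <64 → l++
[2,18] -6+38=32 <64 → l++
[3,18] -4+38=34 <64 → l++
[4,18] -3+38=35 <64 → l++
[5,18] -2+38=36 <64 → l++
[6,18] 2+38=40 <64 → l++
[7,18] 6+38=44 <64 → l++
[8,18] 8+38=46 <64 → l++
[9,18] 11+38=49 <64 → l++
[10,18] 15+38=53 <64 → l++
[11,18] 16+38=54 <64 → l++
[12,18] 22+38=60 <64 → l++
[13,18] 29+38=67 >64 → r--
[13,17] 29+33=62 <64 → l++
[14,17] 30+33=63 <64 → l++
[15,17] 31+33=64 → found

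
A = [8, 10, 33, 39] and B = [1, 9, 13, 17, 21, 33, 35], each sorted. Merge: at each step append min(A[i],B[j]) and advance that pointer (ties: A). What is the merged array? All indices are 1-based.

[i=1,j=1] A[i]=8>B[j]=1 take 1 → j++
[i=1,j=2] A[i]=8<=B[j]=9 take 8 → i++
[i=2,j=2] A[i]=10>B[j]=9 take 9 → j++
[i=2,j=3] A[i]=10<=B[j]=13 take 10 → i++
[i=3,j=3] A[i]=33>B[j]=13 take 13 → j++
[i=3,j=4] A[i]=33>B[j]=17 take 17 → j++
[i=3,j=5] A[i]=33>B[j]=21 take 21 → j++
[i=3,j=6] A[i]=33<=B[j]=33 take 33 → i++
[i=4,j=6] A[i]=39>B[j]=33 take 33 → j++
[i=4,j=7] A[i]=39>B[j]=35 take 35 → j++
[i=4,j=8] B done, take A[i]=39 → i++

[1, 8, 9, 10, 13, 17, 21, 33, 33, 35, 39]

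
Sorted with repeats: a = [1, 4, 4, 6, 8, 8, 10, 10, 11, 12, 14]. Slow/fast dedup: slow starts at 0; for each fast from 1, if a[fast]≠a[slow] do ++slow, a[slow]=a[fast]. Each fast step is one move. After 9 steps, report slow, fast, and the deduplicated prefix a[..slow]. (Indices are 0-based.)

(s=0,f=1) a[fast]=4≠a[slow]=1 write a[1]=4 → slow++,fast++
(s=1,f=2) a[fast]=4=a[slow] dup → fast++
(s=1,f=3) a[fast]=6≠a[slow]=4 write a[2]=6 → slow++,fast++
(s=2,f=4) a[fast]=8≠a[slow]=6 write a[3]=8 → slow++,fast++
(s=3,f=5) a[fast]=8=a[slow] dup → fast++
(s=3,f=6) a[fast]=10≠a[slow]=8 write a[4]=10 → slow++,fast++
(s=4,f=7) a[fast]=10=a[slow] dup → fast++
(s=4,f=8) a[fast]=11≠a[slow]=10 write a[5]=11 → slow++,fast++
(s=5,f=9) a[fast]=12≠a[slow]=11 write a[6]=12 → slow++,fast++

slow=6, fast=10, prefix=[1, 4, 6, 8, 10, 11, 12]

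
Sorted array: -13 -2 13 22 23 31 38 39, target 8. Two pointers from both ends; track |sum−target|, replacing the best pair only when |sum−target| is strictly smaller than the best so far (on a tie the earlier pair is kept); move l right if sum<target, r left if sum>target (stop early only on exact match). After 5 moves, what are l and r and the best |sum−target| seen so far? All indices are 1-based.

l=1, r=3, best |Δ|=1

l=1 r=8: -13+39=26 d=18 *, r--
l=1 r=7: -13+38=25 d=17 *, r--
l=1 r=6: -13+31=18 d=10 *, r--
l=1 r=5: -13+23=10 d=2 *, r--
l=1 r=4: -13+22=9 d=1 *, r--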